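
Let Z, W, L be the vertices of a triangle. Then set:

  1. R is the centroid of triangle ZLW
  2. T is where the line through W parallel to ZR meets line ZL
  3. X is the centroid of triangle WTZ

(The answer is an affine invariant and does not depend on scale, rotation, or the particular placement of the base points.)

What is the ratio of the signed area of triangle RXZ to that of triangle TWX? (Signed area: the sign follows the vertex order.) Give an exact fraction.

Work in coordinates with Z = (0, 0), W = (1, 0), L = (0, 1).
1. R is the centroid of triangle ZLW ⇒ R = (1/3, 1/3)
2. T is where the line through W parallel to ZR meets line ZL ⇒ T = (0, -1)
3. X is the centroid of triangle WTZ ⇒ X = (1/3, -1/3)
2·[RXZ] = -2/9, 2·[TWX] = 1/3
[RXZ]:[TWX] = -2/9:1/3 = -2/3

[RXZ]:[TWX] = -2/3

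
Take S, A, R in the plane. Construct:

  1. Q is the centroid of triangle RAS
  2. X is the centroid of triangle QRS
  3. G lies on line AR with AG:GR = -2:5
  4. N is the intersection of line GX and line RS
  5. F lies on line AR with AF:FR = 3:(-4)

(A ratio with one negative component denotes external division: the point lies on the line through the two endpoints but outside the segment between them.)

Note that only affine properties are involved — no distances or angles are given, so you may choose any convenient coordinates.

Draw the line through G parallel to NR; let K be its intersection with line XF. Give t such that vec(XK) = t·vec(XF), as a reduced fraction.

t = 2/5

Choose coordinates S = (0, 0), A = (1, 0), R = (0, 1).
1. Q is the centroid of triangle RAS ⇒ Q = (1/3, 1/3)
2. X is the centroid of triangle QRS ⇒ X = (1/9, 4/9)
3. G lies on line AR with AG:GR = -2:5 ⇒ G = (5/3, -2/3)
4. N is the intersection of line GX and line RS ⇒ N = (0, 11/21)
5. F lies on line AR with AF:FR = 3:(-4) ⇒ F = (4, -3)
through G parallel to NR: direction (0, 10/21); meets XF at K = (5/3, -14/15)
K = X + t·(F−X) with t = 2/5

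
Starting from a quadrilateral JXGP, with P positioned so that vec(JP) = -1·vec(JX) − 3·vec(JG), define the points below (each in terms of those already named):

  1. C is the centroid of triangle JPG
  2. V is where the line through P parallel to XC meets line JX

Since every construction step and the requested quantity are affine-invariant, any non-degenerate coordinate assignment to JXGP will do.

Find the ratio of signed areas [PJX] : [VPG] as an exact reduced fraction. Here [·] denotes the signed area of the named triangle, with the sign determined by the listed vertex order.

[PJX]:[VPG] = 1/7

Set J = (0, 0), X = (1, 0), G = (0, 1), P = (-1, -3); any affine frame gives the same invariant.
1. C is the centroid of triangle JPG ⇒ C = (-1/3, -2/3)
2. V is where the line through P parallel to XC meets line JX ⇒ V = (5, 0)
2·[PJX] = -3, 2·[VPG] = -21
[PJX]:[VPG] = -3:-21 = 1/7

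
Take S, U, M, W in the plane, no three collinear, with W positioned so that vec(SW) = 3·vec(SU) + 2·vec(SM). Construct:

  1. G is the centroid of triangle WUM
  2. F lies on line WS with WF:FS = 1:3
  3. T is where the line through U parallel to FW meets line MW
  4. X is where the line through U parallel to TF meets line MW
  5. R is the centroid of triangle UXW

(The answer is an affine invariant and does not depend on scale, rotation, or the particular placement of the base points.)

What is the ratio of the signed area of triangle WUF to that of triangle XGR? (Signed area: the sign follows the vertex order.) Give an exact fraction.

Work in coordinates with S = (0, 0), U = (1, 0), M = (0, 1), W = (3, 2).
1. G is the centroid of triangle WUM ⇒ G = (4/3, 1)
2. F lies on line WS with WF:FS = 1:3 ⇒ F = (9/4, 3/2)
3. T is where the line through U parallel to FW meets line MW ⇒ T = (5, 8/3)
4. X is where the line through U parallel to TF meets line MW ⇒ X = (47/3, 56/9)
5. R is the centroid of triangle UXW ⇒ R = (59/9, 74/27)
2·[WUF] = -1/2, 2·[XGR] = 188/81
[WUF]:[XGR] = -1/2:188/81 = -81/376

[WUF]:[XGR] = -81/376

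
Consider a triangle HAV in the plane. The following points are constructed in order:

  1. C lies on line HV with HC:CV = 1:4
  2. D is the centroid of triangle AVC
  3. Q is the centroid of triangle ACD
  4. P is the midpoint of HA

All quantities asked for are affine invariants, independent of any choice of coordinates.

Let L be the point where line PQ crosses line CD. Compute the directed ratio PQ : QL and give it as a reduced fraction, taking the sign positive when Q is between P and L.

PQ:QL = 7/8

Work in coordinates with H = (0, 0), A = (1, 0), V = (0, 1).
1. C lies on line HV with HC:CV = 1:4 ⇒ C = (0, 1/5)
2. D is the centroid of triangle AVC ⇒ D = (1/3, 2/5)
3. Q is the centroid of triangle ACD ⇒ Q = (4/9, 1/5)
4. P is the midpoint of HA ⇒ P = (1/2, 0)
line PQ meets CD at L = (8/21, 3/7)
Q = P + t·(L−P) with t = 7/15, so PQ:QL = 7/15:8/15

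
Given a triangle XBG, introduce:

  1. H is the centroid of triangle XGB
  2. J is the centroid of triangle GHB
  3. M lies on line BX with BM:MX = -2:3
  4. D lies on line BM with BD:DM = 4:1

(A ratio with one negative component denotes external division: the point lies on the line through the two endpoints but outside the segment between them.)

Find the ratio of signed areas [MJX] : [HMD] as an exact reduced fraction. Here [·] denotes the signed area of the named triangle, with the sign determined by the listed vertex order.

Assign X = (0, 0), B = (1, 0), G = (0, 1) — the answer is frame-independent, so this choice is without loss of generality.
1. H is the centroid of triangle XGB ⇒ H = (1/3, 1/3)
2. J is the centroid of triangle GHB ⇒ J = (4/9, 4/9)
3. M lies on line BX with BM:MX = -2:3 ⇒ M = (3, 0)
4. D lies on line BM with BD:DM = 4:1 ⇒ D = (13/5, 0)
2·[MJX] = 4/3, 2·[HMD] = -2/15
[MJX]:[HMD] = 4/3:-2/15 = -10

[MJX]:[HMD] = -10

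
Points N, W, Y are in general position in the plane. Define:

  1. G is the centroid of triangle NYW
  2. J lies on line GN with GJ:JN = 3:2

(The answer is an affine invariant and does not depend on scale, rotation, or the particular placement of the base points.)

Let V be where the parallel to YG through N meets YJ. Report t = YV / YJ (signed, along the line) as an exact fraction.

t = 5/3

Assign N = (0, 0), W = (1, 0), Y = (0, 1) — the answer is frame-independent, so this choice is without loss of generality.
1. G is the centroid of triangle NYW ⇒ G = (1/3, 1/3)
2. J lies on line GN with GJ:JN = 3:2 ⇒ J = (2/15, 2/15)
through N parallel to YG: direction (1/3, -2/3); meets YJ at V = (2/9, -4/9)
V = Y + t·(J−Y) with t = 5/3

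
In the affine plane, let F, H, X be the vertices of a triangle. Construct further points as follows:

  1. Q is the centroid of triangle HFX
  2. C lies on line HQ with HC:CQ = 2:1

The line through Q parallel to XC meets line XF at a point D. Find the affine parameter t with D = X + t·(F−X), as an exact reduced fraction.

Assign F = (0, 0), H = (1, 0), X = (0, 1) — the answer is frame-independent, so this choice is without loss of generality.
1. Q is the centroid of triangle HFX ⇒ Q = (1/3, 1/3)
2. C lies on line HQ with HC:CQ = 2:1 ⇒ C = (5/9, 2/9)
through Q parallel to XC: direction (5/9, -7/9); meets XF at D = (0, 4/5)
D = X + t·(F−X) with t = 1/5

t = 1/5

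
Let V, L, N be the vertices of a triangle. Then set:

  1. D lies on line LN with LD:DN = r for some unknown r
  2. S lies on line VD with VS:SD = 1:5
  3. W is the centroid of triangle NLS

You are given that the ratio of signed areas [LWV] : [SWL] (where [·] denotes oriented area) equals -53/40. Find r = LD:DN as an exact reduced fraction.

Set V = (0, 0), L = (1, 0), N = (0, 1); any affine frame gives the same invariant.
1. With LD:DN = r, write λ = r/(r+1) so D = L + λ·(N−L); D is affine-linear in λ
2. S lies on line VD with VS:SD = 1:5 ⇒ S is an affine combination of earlier points and hence also affine-linear in λ
3. W is the centroid of triangle NLS ⇒ W is an affine combination of earlier points and hence also affine-linear in λ
Every point depending on D is an affine combination of D and λ-independent points, so each such coordinate is linear in λ; the λ² term in each signed area is a multiple of (N−L)×(N−L) = 0, so 2·[LWV] and 2·[SWL] are each linear in λ. Evaluating at λ=0 and λ=1:
  2·[LWV] = 1/18·λ + 1/3,   2·[SWL] = -5/18
So [LWV]:[SWL] = (1/18·λ + 1/3) / (-5/18). Setting this equal to -53/40:
  1/18·λ + 1/3 = -53/40·(-5/18)  ⇒  λ = 5/8
Then r = λ/(1−λ) = (5/8)/(3/8) = 5/3. Check: with r = 5/3, D = (3/8, 5/8) and [LWV]:[SWL] = -53/40 as required.

r = 5/3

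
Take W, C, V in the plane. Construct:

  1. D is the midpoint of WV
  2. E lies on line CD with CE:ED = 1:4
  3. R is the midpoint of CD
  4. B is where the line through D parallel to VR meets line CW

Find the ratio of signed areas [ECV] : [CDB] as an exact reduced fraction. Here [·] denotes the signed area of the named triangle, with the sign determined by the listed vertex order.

Set W = (0, 0), C = (1, 0), V = (0, 1); any affine frame gives the same invariant.
1. D is the midpoint of WV ⇒ D = (0, 1/2)
2. E lies on line CD with CE:ED = 1:4 ⇒ E = (4/5, 1/10)
3. R is the midpoint of CD ⇒ R = (1/2, 1/4)
4. B is where the line through D parallel to VR meets line CW ⇒ B = (1/3, 0)
2·[ECV] = 1/10, 2·[CDB] = 1/3
[ECV]:[CDB] = 1/10:1/3 = 3/10

[ECV]:[CDB] = 3/10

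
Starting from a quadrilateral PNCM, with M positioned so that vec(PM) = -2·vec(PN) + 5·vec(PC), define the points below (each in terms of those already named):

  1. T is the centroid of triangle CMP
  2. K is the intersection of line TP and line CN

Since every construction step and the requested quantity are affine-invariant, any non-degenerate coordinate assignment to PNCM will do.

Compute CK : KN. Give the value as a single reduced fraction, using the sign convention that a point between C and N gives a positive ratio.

CK:KN = -1/3

Assign P = (0, 0), N = (1, 0), C = (0, 1), M = (-2, 5) — the answer is frame-independent, so this choice is without loss of generality.
1. T is the centroid of triangle CMP ⇒ T = (-2/3, 2)
2. K is the intersection of line TP and line CN ⇒ K = (-1/2, 3/2)
K = C + t·(N−C) with t = -1/2, so CK:KN = t:(1−t) = -1/2:3/2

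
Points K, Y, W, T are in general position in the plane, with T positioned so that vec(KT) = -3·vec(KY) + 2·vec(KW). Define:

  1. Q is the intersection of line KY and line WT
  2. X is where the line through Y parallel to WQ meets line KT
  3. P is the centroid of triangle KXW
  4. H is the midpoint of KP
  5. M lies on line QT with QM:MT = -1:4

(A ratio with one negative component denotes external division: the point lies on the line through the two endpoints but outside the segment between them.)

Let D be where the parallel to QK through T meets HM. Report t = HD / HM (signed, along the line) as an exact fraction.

t = -31/17

Work in coordinates with K = (0, 0), Y = (1, 0), W = (0, 1), T = (-3, 2).
1. Q is the intersection of line KY and line WT ⇒ Q = (3, 0)
2. X is where the line through Y parallel to WQ meets line KT ⇒ X = (-1, 2/3)
3. P is the centroid of triangle KXW ⇒ P = (-1/3, 5/9)
4. H is the midpoint of KP ⇒ H = (-1/6, 5/18)
5. M lies on line QT with QM:MT = -1:4 ⇒ M = (5, -2/3)
through T parallel to QK: direction (-3, 0); meets HM at D = (-163/17, 2)
D = H + t·(M−H) with t = -31/17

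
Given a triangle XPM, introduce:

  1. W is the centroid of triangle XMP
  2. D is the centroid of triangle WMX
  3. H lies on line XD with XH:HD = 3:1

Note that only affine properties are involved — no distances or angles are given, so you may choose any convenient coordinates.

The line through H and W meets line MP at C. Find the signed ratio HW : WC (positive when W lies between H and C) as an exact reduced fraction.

HW:WC = 3/4

Assign X = (0, 0), P = (1, 0), M = (0, 1) — the answer is frame-independent, so this choice is without loss of generality.
1. W is the centroid of triangle XMP ⇒ W = (1/3, 1/3)
2. D is the centroid of triangle WMX ⇒ D = (1/9, 4/9)
3. H lies on line XD with XH:HD = 3:1 ⇒ H = (1/12, 1/3)
line HW meets MP at C = (2/3, 1/3)
W = H + t·(C−H) with t = 3/7, so HW:WC = 3/7:4/7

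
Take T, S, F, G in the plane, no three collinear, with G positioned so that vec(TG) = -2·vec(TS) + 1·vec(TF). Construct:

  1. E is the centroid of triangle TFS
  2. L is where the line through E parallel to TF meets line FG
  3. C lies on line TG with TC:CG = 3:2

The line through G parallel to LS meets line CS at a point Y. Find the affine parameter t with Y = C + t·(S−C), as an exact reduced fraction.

Assign T = (0, 0), S = (1, 0), F = (0, 1), G = (-2, 1) — the answer is frame-independent, so this choice is without loss of generality.
1. E is the centroid of triangle TFS ⇒ E = (1/3, 1/3)
2. L is where the line through E parallel to TF meets line FG ⇒ L = (1/3, 1)
3. C lies on line TG with TC:CG = 3:2 ⇒ C = (-6/5, 3/5)
through G parallel to LS: direction (2/3, -1); meets CS at Y = (-50/27, 7/9)
Y = C + t·(S−C) with t = -8/27

t = -8/27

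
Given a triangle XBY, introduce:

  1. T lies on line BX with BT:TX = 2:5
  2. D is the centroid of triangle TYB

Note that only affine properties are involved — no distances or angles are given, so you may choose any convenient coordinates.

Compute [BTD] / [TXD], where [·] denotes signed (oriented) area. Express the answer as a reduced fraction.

Assign X = (0, 0), B = (1, 0), Y = (0, 1) — the answer is frame-independent, so this choice is without loss of generality.
1. T lies on line BX with BT:TX = 2:5 ⇒ T = (5/7, 0)
2. D is the centroid of triangle TYB ⇒ D = (4/7, 1/3)
2·[BTD] = -2/21, 2·[TXD] = -5/21
[BTD]:[TXD] = -2/21:-5/21 = 2/5

[BTD]:[TXD] = 2/5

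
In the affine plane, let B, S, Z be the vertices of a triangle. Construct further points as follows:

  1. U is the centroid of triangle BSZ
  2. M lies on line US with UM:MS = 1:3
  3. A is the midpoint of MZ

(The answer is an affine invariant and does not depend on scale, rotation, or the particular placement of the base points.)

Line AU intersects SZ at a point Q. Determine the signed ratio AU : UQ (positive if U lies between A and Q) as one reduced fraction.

Choose coordinates B = (0, 0), S = (1, 0), Z = (0, 1).
1. U is the centroid of triangle BSZ ⇒ U = (1/3, 1/3)
2. M lies on line US with UM:MS = 1:3 ⇒ M = (1/2, 1/4)
3. A is the midpoint of MZ ⇒ A = (1/4, 5/8)
line AU meets SZ at Q = (1/5, 4/5)
U = A + t·(Q−A) with t = -5/3, so AU:UQ = -5/3:8/3

AU:UQ = -5/8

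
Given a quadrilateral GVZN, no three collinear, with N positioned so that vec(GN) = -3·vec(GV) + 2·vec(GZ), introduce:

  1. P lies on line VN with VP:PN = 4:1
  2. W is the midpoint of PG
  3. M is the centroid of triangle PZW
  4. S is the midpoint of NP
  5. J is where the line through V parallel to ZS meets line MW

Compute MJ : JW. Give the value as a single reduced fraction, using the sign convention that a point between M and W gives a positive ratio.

MJ:JW = -19/6

Set G = (0, 0), V = (1, 0), Z = (0, 1), N = (-3, 2); any affine frame gives the same invariant.
1. P lies on line VN with VP:PN = 4:1 ⇒ P = (-11/5, 8/5)
2. W is the midpoint of PG ⇒ W = (-11/10, 4/5)
3. M is the centroid of triangle PZW ⇒ M = (-11/10, 17/15)
4. S is the midpoint of NP ⇒ S = (-13/5, 9/5)
5. J is where the line through V parallel to ZS meets line MW ⇒ J = (-11/10, 42/65)
J = M + t·(W−M) with t = 19/13, so MJ:JW = t:(1−t) = 19/13:-6/13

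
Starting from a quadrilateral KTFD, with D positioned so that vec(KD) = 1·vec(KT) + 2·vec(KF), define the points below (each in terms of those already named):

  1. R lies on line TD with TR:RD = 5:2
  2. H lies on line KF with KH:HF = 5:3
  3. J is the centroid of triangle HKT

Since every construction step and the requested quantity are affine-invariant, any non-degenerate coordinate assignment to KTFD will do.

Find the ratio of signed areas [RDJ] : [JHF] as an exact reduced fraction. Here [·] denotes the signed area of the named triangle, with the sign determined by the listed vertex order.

[RDJ]:[JHF] = -64/21

Set K = (0, 0), T = (1, 0), F = (0, 1), D = (1, 2); any affine frame gives the same invariant.
1. R lies on line TD with TR:RD = 5:2 ⇒ R = (1, 10/7)
2. H lies on line KF with KH:HF = 5:3 ⇒ H = (0, 5/8)
3. J is the centroid of triangle HKT ⇒ J = (1/3, 5/24)
2·[RDJ] = 8/21, 2·[JHF] = -1/8
[RDJ]:[JHF] = 8/21:-1/8 = -64/21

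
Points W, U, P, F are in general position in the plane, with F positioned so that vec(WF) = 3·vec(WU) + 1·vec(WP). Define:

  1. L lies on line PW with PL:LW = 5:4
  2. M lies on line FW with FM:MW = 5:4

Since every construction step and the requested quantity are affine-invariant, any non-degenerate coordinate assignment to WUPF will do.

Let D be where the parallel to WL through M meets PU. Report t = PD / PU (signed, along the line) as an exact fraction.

t = 4/3

Work in coordinates with W = (0, 0), U = (1, 0), P = (0, 1), F = (3, 1).
1. L lies on line PW with PL:LW = 5:4 ⇒ L = (0, 4/9)
2. M lies on line FW with FM:MW = 5:4 ⇒ M = (4/3, 4/9)
through M parallel to WL: direction (0, 4/9); meets PU at D = (4/3, -1/3)
D = P + t·(U−P) with t = 4/3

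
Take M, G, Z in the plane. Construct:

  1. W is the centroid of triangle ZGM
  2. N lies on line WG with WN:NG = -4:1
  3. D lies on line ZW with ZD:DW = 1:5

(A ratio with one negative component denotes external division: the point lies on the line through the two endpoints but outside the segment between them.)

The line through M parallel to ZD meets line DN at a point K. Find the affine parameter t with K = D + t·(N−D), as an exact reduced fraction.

Assign M = (0, 0), G = (1, 0), Z = (0, 1) — the answer is frame-independent, so this choice is without loss of generality.
1. W is the centroid of triangle ZGM ⇒ W = (1/3, 1/3)
2. N lies on line WG with WN:NG = -4:1 ⇒ N = (11/9, -1/9)
3. D lies on line ZW with ZD:DW = 1:5 ⇒ D = (1/18, 8/9)
through M parallel to ZD: direction (1/18, -1/9); meets DN at K = (-59/72, 59/36)
K = D + t·(N−D) with t = -3/4

t = -3/4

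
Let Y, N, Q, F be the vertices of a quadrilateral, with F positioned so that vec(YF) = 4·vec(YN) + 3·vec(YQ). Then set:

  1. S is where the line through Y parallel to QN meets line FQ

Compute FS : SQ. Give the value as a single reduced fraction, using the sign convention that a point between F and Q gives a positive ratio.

FS:SQ = -7

Assign Y = (0, 0), N = (1, 0), Q = (0, 1), F = (4, 3) — the answer is frame-independent, so this choice is without loss of generality.
1. S is where the line through Y parallel to QN meets line FQ ⇒ S = (-2/3, 2/3)
S = F + t·(Q−F) with t = 7/6, so FS:SQ = t:(1−t) = 7/6:-1/6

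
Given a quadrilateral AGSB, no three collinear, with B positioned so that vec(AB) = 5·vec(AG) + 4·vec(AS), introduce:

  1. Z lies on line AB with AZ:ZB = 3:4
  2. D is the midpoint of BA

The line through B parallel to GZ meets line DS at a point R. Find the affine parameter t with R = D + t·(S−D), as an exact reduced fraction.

t = -7/11

Work in coordinates with A = (0, 0), G = (1, 0), S = (0, 1), B = (5, 4).
1. Z lies on line AB with AZ:ZB = 3:4 ⇒ Z = (15/7, 12/7)
2. D is the midpoint of BA ⇒ D = (5/2, 2)
through B parallel to GZ: direction (8/7, 12/7); meets DS at R = (45/11, 29/11)
R = D + t·(S−D) with t = -7/11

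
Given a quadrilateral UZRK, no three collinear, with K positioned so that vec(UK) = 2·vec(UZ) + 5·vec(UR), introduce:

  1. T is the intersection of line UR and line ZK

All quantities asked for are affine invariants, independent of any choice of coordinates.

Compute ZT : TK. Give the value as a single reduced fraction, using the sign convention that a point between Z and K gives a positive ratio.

ZT:TK = -1/2

Work in coordinates with U = (0, 0), Z = (1, 0), R = (0, 1), K = (2, 5).
1. T is the intersection of line UR and line ZK ⇒ T = (0, -5)
T = Z + t·(K−Z) with t = -1, so ZT:TK = t:(1−t) = -1:2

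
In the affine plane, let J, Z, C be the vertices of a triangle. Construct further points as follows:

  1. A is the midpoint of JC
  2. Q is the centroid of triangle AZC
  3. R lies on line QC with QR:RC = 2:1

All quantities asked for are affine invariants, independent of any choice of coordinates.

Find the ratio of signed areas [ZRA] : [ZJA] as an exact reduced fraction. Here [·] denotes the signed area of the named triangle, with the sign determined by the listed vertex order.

Set J = (0, 0), Z = (1, 0), C = (0, 1); any affine frame gives the same invariant.
1. A is the midpoint of JC ⇒ A = (0, 1/2)
2. Q is the centroid of triangle AZC ⇒ Q = (1/3, 1/2)
3. R lies on line QC with QR:RC = 2:1 ⇒ R = (1/9, 5/6)
2·[ZRA] = 7/18, 2·[ZJA] = -1/2
[ZRA]:[ZJA] = 7/18:-1/2 = -7/9

[ZRA]:[ZJA] = -7/9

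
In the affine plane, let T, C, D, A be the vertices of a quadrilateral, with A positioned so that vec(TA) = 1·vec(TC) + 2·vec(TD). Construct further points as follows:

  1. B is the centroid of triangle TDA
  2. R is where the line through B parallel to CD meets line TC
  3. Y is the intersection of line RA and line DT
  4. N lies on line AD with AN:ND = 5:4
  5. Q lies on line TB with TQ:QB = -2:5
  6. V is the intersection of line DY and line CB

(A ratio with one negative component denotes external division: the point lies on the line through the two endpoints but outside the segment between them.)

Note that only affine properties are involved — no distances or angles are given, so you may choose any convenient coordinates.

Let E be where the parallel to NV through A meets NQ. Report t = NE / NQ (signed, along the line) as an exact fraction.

t = -45/158

Assign T = (0, 0), C = (1, 0), D = (0, 1), A = (1, 2) — the answer is frame-independent, so this choice is without loss of generality.
1. B is the centroid of triangle TDA ⇒ B = (1/3, 1)
2. R is where the line through B parallel to CD meets line TC ⇒ R = (4/3, 0)
3. Y is the intersection of line RA and line DT ⇒ Y = (0, 8)
4. N lies on line AD with AN:ND = 5:4 ⇒ N = (4/9, 13/9)
5. Q lies on line TB with TQ:QB = -2:5 ⇒ Q = (-2/9, -2/3)
6. V is the intersection of line DY and line CB ⇒ V = (0, 3/2)
through A parallel to NV: direction (-4/9, 1/18); meets NQ at E = (451/711, 2909/1422)
E = N + t·(Q−N) with t = -45/158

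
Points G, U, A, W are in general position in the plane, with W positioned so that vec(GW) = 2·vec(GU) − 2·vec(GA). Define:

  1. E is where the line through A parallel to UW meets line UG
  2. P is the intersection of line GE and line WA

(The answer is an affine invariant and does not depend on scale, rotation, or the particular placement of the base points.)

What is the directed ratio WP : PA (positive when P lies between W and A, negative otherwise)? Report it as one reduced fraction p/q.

WP:PA = 2

Set G = (0, 0), U = (1, 0), A = (0, 1), W = (2, -2); any affine frame gives the same invariant.
1. E is where the line through A parallel to UW meets line UG ⇒ E = (1/2, 0)
2. P is the intersection of line GE and line WA ⇒ P = (2/3, 0)
P = W + t·(A−W) with t = 2/3, so WP:PA = t:(1−t) = 2/3:1/3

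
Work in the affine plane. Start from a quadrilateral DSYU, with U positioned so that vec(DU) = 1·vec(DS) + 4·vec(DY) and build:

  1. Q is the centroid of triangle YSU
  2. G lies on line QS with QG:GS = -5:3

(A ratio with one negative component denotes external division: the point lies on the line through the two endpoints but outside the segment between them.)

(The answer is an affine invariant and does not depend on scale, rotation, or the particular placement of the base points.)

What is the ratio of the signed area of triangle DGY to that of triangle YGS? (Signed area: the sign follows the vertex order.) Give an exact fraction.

Set D = (0, 0), S = (1, 0), Y = (0, 1), U = (1, 4); any affine frame gives the same invariant.
1. Q is the centroid of triangle YSU ⇒ Q = (2/3, 5/3)
2. G lies on line QS with QG:GS = -5:3 ⇒ G = (3/2, -5/2)
2·[DGY] = 3/2, 2·[YGS] = 2
[DGY]:[YGS] = 3/2:2 = 3/4

[DGY]:[YGS] = 3/4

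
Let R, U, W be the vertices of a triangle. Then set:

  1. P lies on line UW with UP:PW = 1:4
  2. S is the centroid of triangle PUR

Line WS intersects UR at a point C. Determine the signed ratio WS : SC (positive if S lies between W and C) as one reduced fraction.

Assign R = (0, 0), U = (1, 0), W = (0, 1) — the answer is frame-independent, so this choice is without loss of generality.
1. P lies on line UW with UP:PW = 1:4 ⇒ P = (4/5, 1/5)
2. S is the centroid of triangle PUR ⇒ S = (3/5, 1/15)
line WS meets UR at C = (9/14, 0)
S = W + t·(C−W) with t = 14/15, so WS:SC = 14/15:1/15

WS:SC = 14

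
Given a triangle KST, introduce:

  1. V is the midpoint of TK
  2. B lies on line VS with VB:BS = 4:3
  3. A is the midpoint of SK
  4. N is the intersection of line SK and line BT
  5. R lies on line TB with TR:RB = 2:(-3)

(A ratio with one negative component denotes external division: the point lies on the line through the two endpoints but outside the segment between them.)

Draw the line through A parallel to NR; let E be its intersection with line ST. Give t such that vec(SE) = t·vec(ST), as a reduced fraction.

t = 11/6

Work in coordinates with K = (0, 0), S = (1, 0), T = (0, 1).
1. V is the midpoint of TK ⇒ V = (0, 1/2)
2. B lies on line VS with VB:BS = 4:3 ⇒ B = (4/7, 3/14)
3. A is the midpoint of SK ⇒ A = (1/2, 0)
4. N is the intersection of line SK and line BT ⇒ N = (8/11, 0)
5. R lies on line TB with TR:RB = 2:(-3) ⇒ R = (-8/7, 18/7)
through A parallel to NR: direction (-144/77, 18/7); meets ST at E = (-5/6, 11/6)
E = S + t·(T−S) with t = 11/6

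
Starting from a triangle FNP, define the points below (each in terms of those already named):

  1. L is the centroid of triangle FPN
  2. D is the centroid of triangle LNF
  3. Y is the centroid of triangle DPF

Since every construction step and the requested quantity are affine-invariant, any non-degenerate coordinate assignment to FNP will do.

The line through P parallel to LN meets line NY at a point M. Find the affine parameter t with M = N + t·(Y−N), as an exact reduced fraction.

Set F = (0, 0), N = (1, 0), P = (0, 1); any affine frame gives the same invariant.
1. L is the centroid of triangle FPN ⇒ L = (1/3, 1/3)
2. D is the centroid of triangle LNF ⇒ D = (4/9, 1/9)
3. Y is the centroid of triangle DPF ⇒ Y = (4/27, 10/27)
through P parallel to LN: direction (2/3, -1/3); meets NY at M = (26/3, -10/3)
M = N + t·(Y−N) with t = -9

t = -9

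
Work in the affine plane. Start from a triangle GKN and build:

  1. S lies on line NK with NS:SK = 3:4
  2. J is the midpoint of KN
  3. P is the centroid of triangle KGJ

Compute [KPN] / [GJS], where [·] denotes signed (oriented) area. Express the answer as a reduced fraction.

Set G = (0, 0), K = (1, 0), N = (0, 1); any affine frame gives the same invariant.
1. S lies on line NK with NS:SK = 3:4 ⇒ S = (3/7, 4/7)
2. J is the midpoint of KN ⇒ J = (1/2, 1/2)
3. P is the centroid of triangle KGJ ⇒ P = (1/2, 1/6)
2·[KPN] = -1/3, 2·[GJS] = 1/14
[KPN]:[GJS] = -1/3:1/14 = -14/3

[KPN]:[GJS] = -14/3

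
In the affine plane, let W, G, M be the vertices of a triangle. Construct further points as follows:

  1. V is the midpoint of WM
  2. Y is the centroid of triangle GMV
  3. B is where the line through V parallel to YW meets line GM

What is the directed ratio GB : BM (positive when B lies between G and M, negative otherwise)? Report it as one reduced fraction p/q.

Set W = (0, 0), G = (1, 0), M = (0, 1); any affine frame gives the same invariant.
1. V is the midpoint of WM ⇒ V = (0, 1/2)
2. Y is the centroid of triangle GMV ⇒ Y = (1/3, 1/2)
3. B is where the line through V parallel to YW meets line GM ⇒ B = (1/5, 4/5)
B = G + t·(M−G) with t = 4/5, so GB:BM = t:(1−t) = 4/5:1/5

GB:BM = 4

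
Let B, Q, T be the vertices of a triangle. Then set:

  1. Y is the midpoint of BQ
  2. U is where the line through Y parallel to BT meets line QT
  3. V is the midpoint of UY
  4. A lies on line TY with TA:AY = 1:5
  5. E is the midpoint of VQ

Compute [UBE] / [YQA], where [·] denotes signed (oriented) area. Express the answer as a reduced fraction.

Work in coordinates with B = (0, 0), Q = (1, 0), T = (0, 1).
1. Y is the midpoint of BQ ⇒ Y = (1/2, 0)
2. U is where the line through Y parallel to BT meets line QT ⇒ U = (1/2, 1/2)
3. V is the midpoint of UY ⇒ V = (1/2, 1/4)
4. A lies on line TY with TA:AY = 1:5 ⇒ A = (1/12, 5/6)
5. E is the midpoint of VQ ⇒ E = (3/4, 1/8)
2·[UBE] = 5/16, 2·[YQA] = 5/12
[UBE]:[YQA] = 5/16:5/12 = 3/4

[UBE]:[YQA] = 3/4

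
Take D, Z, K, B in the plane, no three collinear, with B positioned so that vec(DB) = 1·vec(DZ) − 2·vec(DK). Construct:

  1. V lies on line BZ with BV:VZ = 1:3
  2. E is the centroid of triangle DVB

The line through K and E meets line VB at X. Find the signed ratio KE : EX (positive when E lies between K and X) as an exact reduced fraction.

KE:EX = 2

Assign D = (0, 0), Z = (1, 0), K = (0, 1), B = (1, -2) — the answer is frame-independent, so this choice is without loss of generality.
1. V lies on line BZ with BV:VZ = 1:3 ⇒ V = (1, -3/2)
2. E is the centroid of triangle DVB ⇒ E = (2/3, -7/6)
line KE meets VB at X = (1, -9/4)
E = K + t·(X−K) with t = 2/3, so KE:EX = 2/3:1/3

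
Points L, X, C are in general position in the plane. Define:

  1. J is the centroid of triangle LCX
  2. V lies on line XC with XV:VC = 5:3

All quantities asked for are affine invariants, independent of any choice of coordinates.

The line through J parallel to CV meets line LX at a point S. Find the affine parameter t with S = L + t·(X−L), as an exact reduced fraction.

t = 2/3

Work in coordinates with L = (0, 0), X = (1, 0), C = (0, 1).
1. J is the centroid of triangle LCX ⇒ J = (1/3, 1/3)
2. V lies on line XC with XV:VC = 5:3 ⇒ V = (3/8, 5/8)
through J parallel to CV: direction (3/8, -3/8); meets LX at S = (2/3, 0)
S = L + t·(X−L) with t = 2/3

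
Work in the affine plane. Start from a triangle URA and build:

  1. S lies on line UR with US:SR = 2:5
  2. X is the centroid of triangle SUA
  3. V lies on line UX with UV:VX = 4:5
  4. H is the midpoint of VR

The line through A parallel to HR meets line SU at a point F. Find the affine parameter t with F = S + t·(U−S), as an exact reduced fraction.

Choose coordinates U = (0, 0), R = (1, 0), A = (0, 1).
1. S lies on line UR with US:SR = 2:5 ⇒ S = (2/7, 0)
2. X is the centroid of triangle SUA ⇒ X = (2/21, 1/3)
3. V lies on line UX with UV:VX = 4:5 ⇒ V = (8/189, 4/27)
4. H is the midpoint of VR ⇒ H = (197/378, 2/27)
through A parallel to HR: direction (181/378, -2/27); meets SU at F = (181/28, 0)
F = S + t·(U−S) with t = -173/8

t = -173/8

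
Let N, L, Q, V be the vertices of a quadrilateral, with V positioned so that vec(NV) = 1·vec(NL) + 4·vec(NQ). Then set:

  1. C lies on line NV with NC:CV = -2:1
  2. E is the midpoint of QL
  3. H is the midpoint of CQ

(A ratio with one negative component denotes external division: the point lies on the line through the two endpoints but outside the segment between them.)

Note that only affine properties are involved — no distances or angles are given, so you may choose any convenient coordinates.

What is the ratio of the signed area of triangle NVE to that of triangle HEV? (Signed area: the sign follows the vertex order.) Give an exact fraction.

Assign N = (0, 0), L = (1, 0), Q = (0, 1), V = (1, 4) — the answer is frame-independent, so this choice is without loss of generality.
1. C lies on line NV with NC:CV = -2:1 ⇒ C = (2, 8)
2. E is the midpoint of QL ⇒ E = (1/2, 1/2)
3. H is the midpoint of CQ ⇒ H = (1, 9/2)
2·[NVE] = -3/2, 2·[HEV] = 1/4
[NVE]:[HEV] = -3/2:1/4 = -6

[NVE]:[HEV] = -6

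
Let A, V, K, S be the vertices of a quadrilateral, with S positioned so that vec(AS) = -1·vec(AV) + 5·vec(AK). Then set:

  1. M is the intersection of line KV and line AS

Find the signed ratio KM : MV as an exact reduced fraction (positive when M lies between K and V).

KM:MV = -1/5

Assign A = (0, 0), V = (1, 0), K = (0, 1), S = (-1, 5) — the answer is frame-independent, so this choice is without loss of generality.
1. M is the intersection of line KV and line AS ⇒ M = (-1/4, 5/4)
M = K + t·(V−K) with t = -1/4, so KM:MV = t:(1−t) = -1/4:5/4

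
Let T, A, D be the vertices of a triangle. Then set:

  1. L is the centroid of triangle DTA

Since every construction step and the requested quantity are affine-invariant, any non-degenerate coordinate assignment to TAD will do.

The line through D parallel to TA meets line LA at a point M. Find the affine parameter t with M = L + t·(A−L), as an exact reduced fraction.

Work in coordinates with T = (0, 0), A = (1, 0), D = (0, 1).
1. L is the centroid of triangle DTA ⇒ L = (1/3, 1/3)
through D parallel to TA: direction (1, 0); meets LA at M = (-1, 1)
M = L + t·(A−L) with t = -2

t = -2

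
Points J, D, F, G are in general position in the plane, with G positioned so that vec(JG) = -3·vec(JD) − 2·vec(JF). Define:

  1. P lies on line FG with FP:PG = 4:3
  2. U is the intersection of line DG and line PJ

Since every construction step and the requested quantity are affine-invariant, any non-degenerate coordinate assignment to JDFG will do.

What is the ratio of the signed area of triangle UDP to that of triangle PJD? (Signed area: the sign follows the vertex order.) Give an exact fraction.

[UDP]:[PJD] = 9/2

Choose coordinates J = (0, 0), D = (1, 0), F = (0, 1), G = (-3, -2).
1. P lies on line FG with FP:PG = 4:3 ⇒ P = (-12/7, -5/7)
2. U is the intersection of line DG and line PJ ⇒ U = (6, 5/2)
2·[UDP] = -45/14, 2·[PJD] = -5/7
[UDP]:[PJD] = -45/14:-5/7 = 9/2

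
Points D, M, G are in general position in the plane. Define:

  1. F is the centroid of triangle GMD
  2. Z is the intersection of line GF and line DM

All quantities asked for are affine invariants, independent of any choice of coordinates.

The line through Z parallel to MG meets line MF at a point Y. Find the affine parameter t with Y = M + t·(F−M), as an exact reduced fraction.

Set D = (0, 0), M = (1, 0), G = (0, 1); any affine frame gives the same invariant.
1. F is the centroid of triangle GMD ⇒ F = (1/3, 1/3)
2. Z is the intersection of line GF and line DM ⇒ Z = (1/2, 0)
through Z parallel to MG: direction (-1, 1); meets MF at Y = (0, 1/2)
Y = M + t·(F−M) with t = 3/2

t = 3/2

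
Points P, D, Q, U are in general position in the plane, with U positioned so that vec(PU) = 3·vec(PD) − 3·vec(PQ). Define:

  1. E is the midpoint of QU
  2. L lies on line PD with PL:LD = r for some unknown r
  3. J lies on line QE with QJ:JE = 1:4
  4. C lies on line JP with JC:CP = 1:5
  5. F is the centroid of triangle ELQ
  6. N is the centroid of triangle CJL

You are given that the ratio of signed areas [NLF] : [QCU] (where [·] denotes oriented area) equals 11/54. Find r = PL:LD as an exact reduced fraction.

r = 1/2

Work in coordinates with P = (0, 0), D = (1, 0), Q = (0, 1), U = (3, -3).
1. E is the midpoint of QU ⇒ E = (3/2, -1)
2. With PL:LD = r, write λ = r/(r+1) so L = P + λ·(D−P); L is affine-linear in λ
3. J lies on line QE with QJ:JE = 1:4 ⇒ J = (3/10, 3/5)
4. C lies on line JP with JC:CP = 1:5 ⇒ C = (1/4, 1/2)
5. F is the centroid of triangle ELQ ⇒ F is an affine combination of earlier points and hence also affine-linear in λ
6. N is the centroid of triangle CJL ⇒ N is an affine combination of earlier points and hence also affine-linear in λ
Every point depending on L is an affine combination of L and λ-independent points, so each such coordinate is linear in λ; the λ² term in each signed area is a multiple of (D−P)×(D−P) = 0, so 2·[NLF] and 2·[QCU] are each linear in λ. Evaluating at λ=0 and λ=1:
  2·[NLF] = -11/45·λ + 11/60,   2·[QCU] = 1/2
So [NLF]:[QCU] = (-11/45·λ + 11/60) / (1/2). Setting this equal to 11/54:
  -11/45·λ + 11/60 = 11/54·(1/2)  ⇒  λ = 1/3
Then r = λ/(1−λ) = (1/3)/(2/3) = 1/2. Check: with r = 1/2, L = (1/3, 0) and [NLF]:[QCU] = 11/54 as required.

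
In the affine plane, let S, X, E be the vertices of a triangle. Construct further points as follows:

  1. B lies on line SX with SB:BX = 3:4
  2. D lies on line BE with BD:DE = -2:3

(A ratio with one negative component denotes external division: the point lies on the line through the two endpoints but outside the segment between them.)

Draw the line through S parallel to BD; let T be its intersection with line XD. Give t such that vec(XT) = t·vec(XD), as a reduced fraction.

t = 7/4

Choose coordinates S = (0, 0), X = (1, 0), E = (0, 1).
1. B lies on line SX with SB:BX = 3:4 ⇒ B = (3/7, 0)
2. D lies on line BE with BD:DE = -2:3 ⇒ D = (9/7, -2)
through S parallel to BD: direction (6/7, -2); meets XD at T = (3/2, -7/2)
T = X + t·(D−X) with t = 7/4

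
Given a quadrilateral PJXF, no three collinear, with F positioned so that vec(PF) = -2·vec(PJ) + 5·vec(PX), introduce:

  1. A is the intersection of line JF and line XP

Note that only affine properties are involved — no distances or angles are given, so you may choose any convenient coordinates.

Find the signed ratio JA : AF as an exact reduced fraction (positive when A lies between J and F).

JA:AF = 1/2

Choose coordinates P = (0, 0), J = (1, 0), X = (0, 1), F = (-2, 5).
1. A is the intersection of line JF and line XP ⇒ A = (0, 5/3)
A = J + t·(F−J) with t = 1/3, so JA:AF = t:(1−t) = 1/3:2/3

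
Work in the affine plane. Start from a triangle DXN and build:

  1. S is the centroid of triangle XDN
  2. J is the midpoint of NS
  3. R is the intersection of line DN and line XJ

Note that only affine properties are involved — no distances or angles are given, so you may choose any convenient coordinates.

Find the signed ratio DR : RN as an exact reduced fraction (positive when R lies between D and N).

DR:RN = 4

Set D = (0, 0), X = (1, 0), N = (0, 1); any affine frame gives the same invariant.
1. S is the centroid of triangle XDN ⇒ S = (1/3, 1/3)
2. J is the midpoint of NS ⇒ J = (1/6, 2/3)
3. R is the intersection of line DN and line XJ ⇒ R = (0, 4/5)
R = D + t·(N−D) with t = 4/5, so DR:RN = t:(1−t) = 4/5:1/5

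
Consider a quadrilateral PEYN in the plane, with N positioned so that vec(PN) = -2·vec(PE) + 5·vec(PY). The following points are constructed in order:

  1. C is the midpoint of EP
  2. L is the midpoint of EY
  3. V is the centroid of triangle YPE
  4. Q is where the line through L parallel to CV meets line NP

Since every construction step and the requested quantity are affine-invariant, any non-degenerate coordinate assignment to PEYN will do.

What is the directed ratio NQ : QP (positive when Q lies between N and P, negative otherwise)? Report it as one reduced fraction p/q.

Set P = (0, 0), E = (1, 0), Y = (0, 1), N = (-2, 5); any affine frame gives the same invariant.
1. C is the midpoint of EP ⇒ C = (1/2, 0)
2. L is the midpoint of EY ⇒ L = (1/2, 1/2)
3. V is the centroid of triangle YPE ⇒ V = (1/3, 1/3)
4. Q is where the line through L parallel to CV meets line NP ⇒ Q = (-3, 15/2)
Q = N + t·(P−N) with t = -1/2, so NQ:QP = t:(1−t) = -1/2:3/2

NQ:QP = -1/3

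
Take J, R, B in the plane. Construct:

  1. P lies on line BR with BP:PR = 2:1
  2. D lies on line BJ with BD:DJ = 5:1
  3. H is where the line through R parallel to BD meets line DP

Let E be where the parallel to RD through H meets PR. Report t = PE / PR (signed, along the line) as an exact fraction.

Choose coordinates J = (0, 0), R = (1, 0), B = (0, 1).
1. P lies on line BR with BP:PR = 2:1 ⇒ P = (2/3, 1/3)
2. D lies on line BJ with BD:DJ = 5:1 ⇒ D = (0, 1/6)
3. H is where the line through R parallel to BD meets line DP ⇒ H = (1, 5/12)
through H parallel to RD: direction (-1, 1/6); meets PR at E = (1/2, 1/2)
E = P + t·(R−P) with t = -1/2

t = -1/2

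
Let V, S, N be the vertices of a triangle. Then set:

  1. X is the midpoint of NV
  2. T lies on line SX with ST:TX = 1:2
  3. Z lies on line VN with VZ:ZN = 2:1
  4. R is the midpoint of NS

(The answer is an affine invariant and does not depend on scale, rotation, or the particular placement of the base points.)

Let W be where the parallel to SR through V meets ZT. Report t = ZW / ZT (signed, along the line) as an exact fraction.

Assign V = (0, 0), S = (1, 0), N = (0, 1) — the answer is frame-independent, so this choice is without loss of generality.
1. X is the midpoint of NV ⇒ X = (0, 1/2)
2. T lies on line SX with ST:TX = 1:2 ⇒ T = (2/3, 1/6)
3. Z lies on line VN with VZ:ZN = 2:1 ⇒ Z = (0, 2/3)
4. R is the midpoint of NS ⇒ R = (1/2, 1/2)
through V parallel to SR: direction (-1/2, 1/2); meets ZT at W = (-8/3, 8/3)
W = Z + t·(T−Z) with t = -4

t = -4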